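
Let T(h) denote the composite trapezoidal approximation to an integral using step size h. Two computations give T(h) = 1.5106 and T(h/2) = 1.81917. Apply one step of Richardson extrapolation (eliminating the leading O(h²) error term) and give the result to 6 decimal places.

1.922027

R = (4·T(h/2) − T(h)) / 3 = (4·1.81917 − 1.5106)/3 = (5.76608)/3 = 1.922027.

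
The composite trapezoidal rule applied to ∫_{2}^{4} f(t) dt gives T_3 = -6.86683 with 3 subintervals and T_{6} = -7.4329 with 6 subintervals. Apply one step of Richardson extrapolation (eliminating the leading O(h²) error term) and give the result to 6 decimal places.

-7.621590

R = (4·T_{6} − T_3) / 3 = (4·(-7.4329) − (-6.86683))/3 = (-22.86477)/3 = -7.621590.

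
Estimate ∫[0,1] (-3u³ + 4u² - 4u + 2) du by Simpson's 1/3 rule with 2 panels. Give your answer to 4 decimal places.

h = (1 − 0)/2 = 0.5.
Nodes u₀,…,u₂ = 0, 0.5, 1.
f(u) = -3u³ + 4u² - 4u + 2: f₀=2, f₁=0.625, f₂=-1.
(h/3)·[f₀ + 4f₁ + f₂] = 0.166667·(3.5) = 0.5833.

0.5833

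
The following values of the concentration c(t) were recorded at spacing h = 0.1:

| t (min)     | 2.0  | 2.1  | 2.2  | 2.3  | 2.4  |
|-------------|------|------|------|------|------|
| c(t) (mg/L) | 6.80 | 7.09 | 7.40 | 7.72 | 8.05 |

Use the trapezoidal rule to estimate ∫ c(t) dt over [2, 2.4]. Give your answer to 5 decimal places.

2.96350

h = 0.1, n = 4.
(h/2)·[y₀ + 2y₁ + 2y₂ + 2y₃ + y₄] = 0.05·(59.27) = 2.96350.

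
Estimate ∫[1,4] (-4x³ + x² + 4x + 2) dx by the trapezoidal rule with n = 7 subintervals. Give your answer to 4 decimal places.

h = (4 − 1)/7 = 0.428571.
Nodes x₀,…,x₇ = 1, 1.428571, 1.857143, 2.285714, 2.714286, 3.142857, 3.571429, 4.
f(x) = -4x³ + x² + 4x + 2: f₀=3, f₁=-1.906706, f₂=-12.743440, f₃=-31.399417, f₄=-59.763848, f₅=-99.725948, f₆=-153.174927, f₇=-222.
(h/2)·[f₀ + 2f₁ + 2f₂ + 2f₃ + 2f₄ + 2f₅ + 2f₆ + f₇] = 0.214286·(-936.428571) = -200.6633.

-200.6633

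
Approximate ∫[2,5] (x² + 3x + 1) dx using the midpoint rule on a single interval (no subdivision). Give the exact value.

M = (b−a)·f(3.5) = 3·(23.75) = 71.25.

71.25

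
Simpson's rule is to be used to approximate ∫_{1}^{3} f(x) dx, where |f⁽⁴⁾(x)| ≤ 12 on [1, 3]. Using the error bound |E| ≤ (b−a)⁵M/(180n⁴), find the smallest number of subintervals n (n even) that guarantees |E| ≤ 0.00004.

16

Need 384/(180n⁴) ≤ 0.00004.
n⁴ ≥ 384/(180·0.00004) = 53333.3 ⇒ n ≥ 15.1967, so the smallest even n is 16. (n must be even for Simpson's rule.)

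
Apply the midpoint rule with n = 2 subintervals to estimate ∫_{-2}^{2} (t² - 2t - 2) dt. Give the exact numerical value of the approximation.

h = (2 − (-2))/2 = 2.
Midpoints m₁,…,m₂ = -1, 1.
f(m₁)=1, f(m₂)=-3.
h·[f(m₁) + f(m₂)] = 2·(-2) = -4.

-4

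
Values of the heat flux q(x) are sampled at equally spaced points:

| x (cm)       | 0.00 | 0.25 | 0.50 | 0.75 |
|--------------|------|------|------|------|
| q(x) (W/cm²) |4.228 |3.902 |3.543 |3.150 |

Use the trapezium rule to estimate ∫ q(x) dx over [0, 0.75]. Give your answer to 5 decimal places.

h = 0.25, n = 3.
(h/2)·[y₀ + 2y₁ + 2y₂ + y₃] = 0.125·(22.268) = 2.78350.

2.78350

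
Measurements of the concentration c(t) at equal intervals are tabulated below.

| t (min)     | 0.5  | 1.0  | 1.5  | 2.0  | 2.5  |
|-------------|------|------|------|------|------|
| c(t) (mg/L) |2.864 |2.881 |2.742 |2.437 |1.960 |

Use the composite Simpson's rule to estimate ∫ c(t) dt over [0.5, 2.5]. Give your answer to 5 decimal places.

5.26333

h = 0.5, n = 4.
(h/3)·[y₀ + 4y₁ + 2y₂ + 4y₃ + y₄] = 0.166667·(31.580) = 5.26333.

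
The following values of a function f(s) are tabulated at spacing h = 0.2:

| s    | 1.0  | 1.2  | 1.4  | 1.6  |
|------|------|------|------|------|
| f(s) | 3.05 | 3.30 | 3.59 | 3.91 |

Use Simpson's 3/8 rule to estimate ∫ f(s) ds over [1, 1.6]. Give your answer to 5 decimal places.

h = 0.2, n = 3.
(3h/8)·[y₀ + 3y₁ + 3y₂ + y₃] = 0.075·(27.63) = 2.07225.

2.07225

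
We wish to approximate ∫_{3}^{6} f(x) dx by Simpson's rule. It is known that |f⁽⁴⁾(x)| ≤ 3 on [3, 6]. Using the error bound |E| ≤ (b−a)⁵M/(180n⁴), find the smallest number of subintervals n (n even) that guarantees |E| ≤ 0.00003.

Need 729/(180n⁴) ≤ 0.00003.
n⁴ ≥ 729/(180·0.00003) = 135000 ⇒ n ≥ 19.1683, so the smallest even n is 20. (n must be even for Simpson's rule.)

20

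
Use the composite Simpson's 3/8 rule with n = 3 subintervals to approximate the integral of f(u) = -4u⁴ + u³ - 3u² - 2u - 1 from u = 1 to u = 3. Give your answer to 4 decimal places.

h = (3 − 1)/3 = 0.666667.
Nodes u₀,…,u₃ = 1, 1.666667, 2.333333, 3.
f(u) = -4u⁴ + u³ - 3u² - 2u - 1: f₀=-9, f₁=-38.901235, f₂=-127.864198, f₃=-331.
(3h/8)·[f₀ + 3f₁ + 3f₂ + f₃] = 0.25·(-840.296296) = -210.0741.

-210.0741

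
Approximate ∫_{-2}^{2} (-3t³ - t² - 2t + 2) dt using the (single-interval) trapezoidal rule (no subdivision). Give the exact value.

-8

T = (b−a)/2 · [f(-2) + f(2)] = 2·[26 + (-30)] = -8.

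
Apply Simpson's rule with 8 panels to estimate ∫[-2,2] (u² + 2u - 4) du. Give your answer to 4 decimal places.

h = (2 − (-2))/8 = 0.5.
Nodes u₀,…,u₈ = -2, -1.5, -1, -0.5, 0, 0.5, 1, 1.5, 2.
f(u) = u² + 2u - 4: f₀=-4, f₁=-4.75, f₂=-5, f₃=-4.75, f₄=-4, f₅=-2.75, f₆=-1, f₇=1.25, f₈=4.
(h/3)·[f₀ + 4f₁ + 2f₂ + 4f₃ + 2f₄ + 4f₅ + 2f₆ + 4f₇ + f₈] = 0.166667·(-64) = -10.6667.

-10.6667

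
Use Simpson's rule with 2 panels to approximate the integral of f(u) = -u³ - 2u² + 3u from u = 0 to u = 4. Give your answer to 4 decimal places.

h = (4 − 0)/2 = 2.
Nodes u₀,…,u₂ = 0, 2, 4.
f(u) = -u³ - 2u² + 3u: f₀=0, f₁=-10, f₂=-84.
(h/3)·[f₀ + 4f₁ + f₂] = 0.666667·(-124) = -82.6667.

-82.6667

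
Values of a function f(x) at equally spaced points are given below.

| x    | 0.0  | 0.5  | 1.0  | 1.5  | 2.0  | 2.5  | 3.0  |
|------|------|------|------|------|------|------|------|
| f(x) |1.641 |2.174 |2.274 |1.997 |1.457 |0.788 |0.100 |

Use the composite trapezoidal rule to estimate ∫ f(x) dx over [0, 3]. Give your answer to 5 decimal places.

4.78025

h = 0.5, n = 6.
(h/2)·[y₀ + 2y₁ + 2y₂ + 2y₃ + 2y₄ + 2y₅ + y₆] = 0.25·(19.121) = 4.78025.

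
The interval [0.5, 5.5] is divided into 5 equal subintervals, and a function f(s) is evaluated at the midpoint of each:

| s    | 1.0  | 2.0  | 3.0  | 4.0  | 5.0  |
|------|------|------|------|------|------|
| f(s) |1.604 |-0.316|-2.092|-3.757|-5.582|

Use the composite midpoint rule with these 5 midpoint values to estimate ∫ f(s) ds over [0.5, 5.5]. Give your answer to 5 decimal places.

h = 1, n = 5.
h·[y(m₁) + y(m₂) + y(m₃) + y(m₄) + y(m₅)] = 1·(-10.143) = -10.14300.

-10.14300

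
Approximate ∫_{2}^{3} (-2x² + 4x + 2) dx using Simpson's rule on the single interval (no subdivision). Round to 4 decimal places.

-0.6667

S = (b−a)/6 · [f(2) + 4f(2.5) + f(3)] = 0.166667·[2 + 4·(-0.5) + (-4)] = -0.6667.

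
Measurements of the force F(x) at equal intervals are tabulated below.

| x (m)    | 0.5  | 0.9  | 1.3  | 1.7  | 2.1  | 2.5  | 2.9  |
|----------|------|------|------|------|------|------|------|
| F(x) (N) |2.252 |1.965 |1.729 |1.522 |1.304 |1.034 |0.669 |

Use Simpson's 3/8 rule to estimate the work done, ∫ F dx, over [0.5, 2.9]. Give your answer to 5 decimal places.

h = 0.4, n = 6.
(3h/8)·[y₀ + 3y₁ + 3y₂ + 2y₃ + 3y₄ + 3y₅ + y₆] = 0.15·(24.061) = 3.60915.

3.60915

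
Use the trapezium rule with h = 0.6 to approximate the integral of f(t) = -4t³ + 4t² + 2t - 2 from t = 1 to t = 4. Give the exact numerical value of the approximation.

h = (4 − 1)/5 = 0.6.
Nodes t₀,…,t₅ = 1, 1.6, 2.2, 2.8, 3.4, 4.
f(t) = -4t³ + 4t² + 2t - 2: f₀=0, f₁=-4.944, f₂=-20.832, f₃=-52.848, f₄=-106.176, f₅=-186.
(h/2)·[f₀ + 2f₁ + 2f₂ + 2f₃ + 2f₄ + f₅] = 0.3·(-555.6) = -166.68.

-166.68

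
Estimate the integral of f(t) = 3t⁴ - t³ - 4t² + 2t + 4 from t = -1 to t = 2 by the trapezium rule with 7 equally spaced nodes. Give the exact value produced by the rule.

20.59375

h = (2 − (-1))/6 = 0.5.
Nodes t₀,…,t₆ = -1, -0.5, 0, 0.5, 1, 1.5, 2.
f(t) = 3t⁴ - t³ - 4t² + 2t + 4: f₀=2, f₁=2.3125, f₂=4, f₃=4.0625, f₄=4, f₅=9.8125, f₆=32.
(h/2)·[f₀ + 2f₁ + 2f₂ + 2f₃ + 2f₄ + 2f₅ + f₆] = 0.25·(82.375) = 20.59375.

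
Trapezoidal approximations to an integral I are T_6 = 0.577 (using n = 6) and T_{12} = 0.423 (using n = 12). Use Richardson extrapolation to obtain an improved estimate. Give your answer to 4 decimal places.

R = (4·T_{12} − T_6) / 3 = (4·0.423 − 0.577)/3 = (1.115)/3 = 0.3717.

0.3717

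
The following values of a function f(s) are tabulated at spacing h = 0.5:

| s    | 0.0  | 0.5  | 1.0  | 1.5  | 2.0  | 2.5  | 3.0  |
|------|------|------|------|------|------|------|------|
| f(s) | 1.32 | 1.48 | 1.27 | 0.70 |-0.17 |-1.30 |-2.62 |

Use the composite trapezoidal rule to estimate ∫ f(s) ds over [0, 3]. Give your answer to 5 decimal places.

0.66500

h = 0.5, n = 6.
(h/2)·[y₀ + 2y₁ + 2y₂ + 2y₃ + 2y₄ + 2y₅ + y₆] = 0.25·(2.66) = 0.66500.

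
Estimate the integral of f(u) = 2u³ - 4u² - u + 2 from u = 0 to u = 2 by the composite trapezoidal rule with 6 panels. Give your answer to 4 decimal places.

h = (2 − 0)/6 = 0.333333.
Nodes u₀,…,u₆ = 0, 0.333333, 0.666667, 1, 1.333333, 1.666667, 2.
f(u) = 2u³ - 4u² - u + 2: f₀=2, f₁=1.296296, f₂=0.148148, f₃=-1, f₄=-1.703704, f₅=-1.518519, f₆=0.
(h/2)·[f₀ + 2f₁ + 2f₂ + 2f₃ + 2f₄ + 2f₅ + f₆] = 0.166667·(-3.555556) = -0.5926.

-0.5926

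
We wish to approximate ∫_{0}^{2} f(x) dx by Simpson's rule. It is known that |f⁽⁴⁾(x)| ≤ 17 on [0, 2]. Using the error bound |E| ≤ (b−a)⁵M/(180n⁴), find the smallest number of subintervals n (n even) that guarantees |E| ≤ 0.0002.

Need 544/(180n⁴) ≤ 0.0002.
n⁴ ≥ 544/(180·0.0002) = 15111.1 ⇒ n ≥ 11.0873, so the smallest even n is 12. (n must be even for Simpson's rule.)

12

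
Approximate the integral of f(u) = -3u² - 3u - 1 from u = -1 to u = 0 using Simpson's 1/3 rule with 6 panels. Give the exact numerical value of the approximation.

h = (0 − (-1))/6 = 0.166667.
Nodes u₀,…,u₆ = -1, -0.833333, -0.666667, -0.5, -0.333333, -0.166667, 0.
f(u) = -3u² - 3u - 1: f₀=-1, f₁=-0.583333, f₂=-0.333333, f₃=-0.25, f₄=-0.333333, f₅=-0.583333, f₆=-1.
(h/3)·[f₀ + 4f₁ + 2f₂ + 4f₃ + 2f₄ + 4f₅ + f₆] = 0.055556·(-9) = -0.5.

-0.5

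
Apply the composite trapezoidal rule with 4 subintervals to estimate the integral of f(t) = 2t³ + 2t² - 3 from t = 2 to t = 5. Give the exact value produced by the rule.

379.96875

h = (5 − 2)/4 = 0.75.
Nodes t₀,…,t₄ = 2, 2.75, 3.5, 4.25, 5.
f(t) = 2t³ + 2t² - 3: f₀=21, f₁=53.71875, f₂=107.25, f₃=186.65625, f₄=297.
(h/2)·[f₀ + 2f₁ + 2f₂ + 2f₃ + f₄] = 0.375·(1013.25) = 379.96875.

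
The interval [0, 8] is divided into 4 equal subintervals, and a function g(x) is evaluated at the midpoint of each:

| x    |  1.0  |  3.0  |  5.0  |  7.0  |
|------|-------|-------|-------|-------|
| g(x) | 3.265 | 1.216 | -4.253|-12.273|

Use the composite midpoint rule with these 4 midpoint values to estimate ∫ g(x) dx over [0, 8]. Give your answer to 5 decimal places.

h = 2, n = 4.
h·[y(m₁) + y(m₂) + y(m₃) + y(m₄)] = 2·(-12.045) = -24.09000.

-24.09000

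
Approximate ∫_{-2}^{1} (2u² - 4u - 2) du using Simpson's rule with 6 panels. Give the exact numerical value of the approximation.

h = (1 − (-2))/6 = 0.5.
Nodes u₀,…,u₆ = -2, -1.5, -1, -0.5, 0, 0.5, 1.
f(u) = 2u² - 4u - 2: f₀=14, f₁=8.5, f₂=4, f₃=0.5, f₄=-2, f₅=-3.5, f₆=-4.
(h/3)·[f₀ + 4f₁ + 2f₂ + 4f₃ + 2f₄ + 4f₅ + f₆] = 0.166667·(36) = 6.

6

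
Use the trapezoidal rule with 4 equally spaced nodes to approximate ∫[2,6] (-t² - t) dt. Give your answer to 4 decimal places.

h = (6 − 2)/3 = 1.333333.
Nodes t₀,…,t₃ = 2, 3.333333, 4.666667, 6.
f(t) = -t² - t: f₀=-6, f₁=-14.444444, f₂=-26.444444, f₃=-42.
(h/2)·[f₀ + 2f₁ + 2f₂ + f₃] = 0.666667·(-129.777778) = -86.5185.

-86.5185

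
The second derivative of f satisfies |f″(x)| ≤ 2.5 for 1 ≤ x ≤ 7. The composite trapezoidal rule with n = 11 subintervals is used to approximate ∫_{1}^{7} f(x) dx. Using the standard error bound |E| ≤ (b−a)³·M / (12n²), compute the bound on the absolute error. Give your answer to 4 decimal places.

|E| ≤ (6)³·2.5 / (12·11²) = 540/1452 = 0.3719.

0.3719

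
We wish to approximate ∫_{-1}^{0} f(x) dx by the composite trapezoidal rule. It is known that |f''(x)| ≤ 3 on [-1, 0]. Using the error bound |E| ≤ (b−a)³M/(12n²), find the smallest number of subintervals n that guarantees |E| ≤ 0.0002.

Need 3/(12n²) ≤ 0.0002.
n² ≥ 3/(12·0.0002) = 1250 ⇒ n ≥ 35.3553, so the smallest n is 36.

36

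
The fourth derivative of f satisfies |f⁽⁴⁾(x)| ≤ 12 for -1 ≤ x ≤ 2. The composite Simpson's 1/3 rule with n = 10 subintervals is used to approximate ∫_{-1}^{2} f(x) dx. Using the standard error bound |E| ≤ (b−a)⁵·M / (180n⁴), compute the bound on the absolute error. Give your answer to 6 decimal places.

|E| ≤ (3)⁵·12 / (180·10⁴) = 2916/1800000 = 0.001620.

0.001620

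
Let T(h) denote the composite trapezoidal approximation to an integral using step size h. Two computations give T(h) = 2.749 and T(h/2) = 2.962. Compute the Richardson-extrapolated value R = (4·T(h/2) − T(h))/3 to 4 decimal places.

R = (4·T(h/2) − T(h)) / 3 = (4·2.962 − 2.749)/3 = (9.099)/3 = 3.0330.

3.0330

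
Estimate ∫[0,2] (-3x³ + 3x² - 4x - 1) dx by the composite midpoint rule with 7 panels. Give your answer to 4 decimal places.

h = (2 − 0)/7 = 0.285714.
Midpoints m₁,…,m₇ = 0.142857, 0.428571, 0.714286, 1, 1.285714, 1.571429, 1.857143.
f(m₁)=-1.518950, f(m₂)=-2.399417, f(m₃)=-3.419825, f(m₄)=-5, f(m₅)=-7.559767, f(m₆)=-11.518950, f(m₇)=-17.297376.
h·[f(m₁) + f(m₂) + f(m₃) + f(m₄) + f(m₅) + f(m₆) + f(m₇)] = 0.285714·(-48.714286) = -13.9184.

-13.9184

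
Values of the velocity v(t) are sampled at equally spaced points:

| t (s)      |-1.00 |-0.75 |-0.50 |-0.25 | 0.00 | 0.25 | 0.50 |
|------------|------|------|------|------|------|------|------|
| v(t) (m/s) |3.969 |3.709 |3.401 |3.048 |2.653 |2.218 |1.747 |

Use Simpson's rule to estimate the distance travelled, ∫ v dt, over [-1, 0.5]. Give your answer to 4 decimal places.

h = 0.25, n = 6.
(h/3)·[y₀ + 4y₁ + 2y₂ + 4y₃ + 2y₄ + 4y₅ + y₆] = 0.083333·(53.724) = 4.4770.

4.4770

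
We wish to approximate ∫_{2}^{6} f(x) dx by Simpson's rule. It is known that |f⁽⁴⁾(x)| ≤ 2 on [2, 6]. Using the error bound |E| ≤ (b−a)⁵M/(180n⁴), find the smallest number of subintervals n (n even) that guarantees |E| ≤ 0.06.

Need 2048/(180n⁴) ≤ 0.06.
n⁴ ≥ 2048/(180·0.06) = 189.63 ⇒ n ≥ 3.7109, so the smallest even n is 4. (n must be even for Simpson's rule.)

4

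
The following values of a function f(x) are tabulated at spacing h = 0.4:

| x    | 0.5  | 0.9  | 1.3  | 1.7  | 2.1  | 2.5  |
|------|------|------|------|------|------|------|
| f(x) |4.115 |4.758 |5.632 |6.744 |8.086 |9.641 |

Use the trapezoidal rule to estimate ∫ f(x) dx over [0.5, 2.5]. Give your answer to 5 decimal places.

h = 0.4, n = 5.
(h/2)·[y₀ + 2y₁ + 2y₂ + 2y₃ + 2y₄ + y₅] = 0.2·(64.196) = 12.83920.

12.83920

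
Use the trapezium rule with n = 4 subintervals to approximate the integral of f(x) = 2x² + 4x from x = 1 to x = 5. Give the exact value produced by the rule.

132

h = (5 − 1)/4 = 1.
Nodes x₀,…,x₄ = 1, 2, 3, 4, 5.
f(x) = 2x² + 4x: f₀=6, f₁=16, f₂=30, f₃=48, f₄=70.
(h/2)·[f₀ + 2f₁ + 2f₂ + 2f₃ + f₄] = 0.5·(264) = 132.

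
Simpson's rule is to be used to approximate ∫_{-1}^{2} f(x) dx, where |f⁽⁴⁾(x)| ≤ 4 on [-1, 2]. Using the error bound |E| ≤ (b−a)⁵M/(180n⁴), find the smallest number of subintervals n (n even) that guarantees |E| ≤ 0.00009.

Need 972/(180n⁴) ≤ 0.00009.
n⁴ ≥ 972/(180·0.00009) = 60000 ⇒ n ≥ 15.6508, so the smallest even n is 16. (n must be even for Simpson's rule.)

16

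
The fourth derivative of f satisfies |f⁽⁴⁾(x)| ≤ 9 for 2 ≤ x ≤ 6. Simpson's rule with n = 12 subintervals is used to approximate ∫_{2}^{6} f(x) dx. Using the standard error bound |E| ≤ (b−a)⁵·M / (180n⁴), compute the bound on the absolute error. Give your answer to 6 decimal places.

0.002469

|E| ≤ (4)⁵·9 / (180·12⁴) = 9216/3732480 = 0.002469.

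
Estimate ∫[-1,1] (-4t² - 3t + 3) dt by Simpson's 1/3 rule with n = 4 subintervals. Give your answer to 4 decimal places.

3.3333

h = (1 − (-1))/4 = 0.5.
Nodes t₀,…,t₄ = -1, -0.5, 0, 0.5, 1.
f(t) = -4t² - 3t + 3: f₀=2, f₁=3.5, f₂=3, f₃=0.5, f₄=-4.
(h/3)·[f₀ + 4f₁ + 2f₂ + 4f₃ + f₄] = 0.166667·(20) = 3.3333.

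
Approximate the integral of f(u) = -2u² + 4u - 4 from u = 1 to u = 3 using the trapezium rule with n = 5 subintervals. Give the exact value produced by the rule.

h = (3 − 1)/5 = 0.4.
Nodes u₀,…,u₅ = 1, 1.4, 1.8, 2.2, 2.6, 3.
f(u) = -2u² + 4u - 4: f₀=-2, f₁=-2.32, f₂=-3.28, f₃=-4.88, f₄=-7.12, f₅=-10.
(h/2)·[f₀ + 2f₁ + 2f₂ + 2f₃ + 2f₄ + f₅] = 0.2·(-47.2) = -9.44.

-9.44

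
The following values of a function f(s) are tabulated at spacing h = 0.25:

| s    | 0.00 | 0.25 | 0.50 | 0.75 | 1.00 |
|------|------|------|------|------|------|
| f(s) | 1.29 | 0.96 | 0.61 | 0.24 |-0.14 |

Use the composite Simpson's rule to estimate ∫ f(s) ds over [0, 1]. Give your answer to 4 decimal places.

0.5975

h = 0.25, n = 4.
(h/3)·[y₀ + 4y₁ + 2y₂ + 4y₃ + y₄] = 0.083333·(7.17) = 0.5975.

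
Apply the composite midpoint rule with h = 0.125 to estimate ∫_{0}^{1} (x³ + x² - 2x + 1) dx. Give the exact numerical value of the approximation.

0.580078125

h = (1 − 0)/8 = 0.125.
Midpoints m₁,…,m₈ = 0.0625, 0.1875, 0.3125, 0.4375, 0.5625, 0.6875, 0.8125, 0.9375.
f(m₁)=0.879150390625, f(m₂)=0.666748046875, f(m₃)=0.503173828125, f(m₄)=0.400146484375, f(m₅)=0.369384765625, f(m₆)=0.422607421875, f(m₇)=0.571533203125, f(m₈)=0.827880859375.
h·[f(m₁) + f(m₂) + f(m₃) + f(m₄) + f(m₅) + f(m₆) + f(m₇) + f(m₈)] = 0.125·(4.640625) = 0.580078125.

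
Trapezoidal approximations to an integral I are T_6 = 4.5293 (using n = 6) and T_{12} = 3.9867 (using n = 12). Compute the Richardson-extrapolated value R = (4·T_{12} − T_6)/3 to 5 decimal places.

3.80583

R = (4·T_{12} − T_6) / 3 = (4·3.9867 − 4.5293)/3 = (11.4175)/3 = 3.80583.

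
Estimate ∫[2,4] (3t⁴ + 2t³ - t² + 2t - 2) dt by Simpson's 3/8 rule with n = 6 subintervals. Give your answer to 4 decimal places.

704.5556

h = (4 − 2)/6 = 0.333333.
Nodes t₀,…,t₆ = 2, 2.333333, 2.666667, 3, 3.333333, 3.666667, 4.
f(t) = 3t⁴ + 2t³ - t² + 2t - 2: f₀=62, f₁=111.555556, f₂=185.851852, f₃=292, f₄=438, f₅=632.740741, f₆=886.
(3h/8)·[f₀ + 3f₁ + 3f₂ + 2f₃ + 3f₄ + 3f₅ + f₆] = 0.125·(5636.444444) = 704.5556.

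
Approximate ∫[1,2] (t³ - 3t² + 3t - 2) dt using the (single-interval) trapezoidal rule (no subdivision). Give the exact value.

T = (b−a)/2 · [f(1) + f(2)] = 0.5·[(-1) + 0] = -0.5.

-0.5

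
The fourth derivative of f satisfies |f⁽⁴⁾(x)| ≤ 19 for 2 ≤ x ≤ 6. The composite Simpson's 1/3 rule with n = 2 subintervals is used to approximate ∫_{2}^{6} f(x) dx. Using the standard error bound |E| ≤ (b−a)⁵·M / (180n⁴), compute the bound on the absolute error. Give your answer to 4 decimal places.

|E| ≤ (4)⁵·19 / (180·2⁴) = 19456/2880 = 6.7556.

6.7556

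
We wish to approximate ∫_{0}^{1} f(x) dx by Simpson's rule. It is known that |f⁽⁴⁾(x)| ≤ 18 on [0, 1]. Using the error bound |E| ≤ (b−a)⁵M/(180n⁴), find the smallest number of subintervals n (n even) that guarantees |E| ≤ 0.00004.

8

Need 18/(180n⁴) ≤ 0.00004.
n⁴ ≥ 18/(180·0.00004) = 2500 ⇒ n ≥ 7.0711, so the smallest even n is 8. (n must be even for Simpson's rule.)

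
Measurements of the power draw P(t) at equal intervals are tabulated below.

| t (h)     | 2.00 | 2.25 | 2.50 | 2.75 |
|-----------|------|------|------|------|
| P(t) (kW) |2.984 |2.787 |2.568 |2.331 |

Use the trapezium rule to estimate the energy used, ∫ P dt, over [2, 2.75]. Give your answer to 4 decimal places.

2.0031

h = 0.25, n = 3.
(h/2)·[y₀ + 2y₁ + 2y₂ + y₃] = 0.125·(16.025) = 2.0031.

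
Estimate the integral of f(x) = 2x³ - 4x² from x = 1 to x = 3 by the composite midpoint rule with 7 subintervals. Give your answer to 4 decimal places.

h = (3 − 1)/7 = 0.285714.
Midpoints m₁,…,m₇ = 1.142857, 1.428571, 1.714286, 2, 2.285714, 2.571429, 2.857143.
f(m₁)=-2.239067, f(m₂)=-2.332362, f(m₃)=-1.679300, f(m₄)=0, f(m₅)=2.985423, f(m₆)=7.556851, f(m₇)=13.994169.
h·[f(m₁) + f(m₂) + f(m₃) + f(m₄) + f(m₅) + f(m₆) + f(m₇)] = 0.285714·(18.285714) = 5.2245.

5.2245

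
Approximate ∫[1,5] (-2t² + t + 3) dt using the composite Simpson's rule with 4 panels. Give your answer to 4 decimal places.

-58.6667

h = (5 − 1)/4 = 1.
Nodes t₀,…,t₄ = 1, 2, 3, 4, 5.
f(t) = -2t² + t + 3: f₀=2, f₁=-3, f₂=-12, f₃=-25, f₄=-42.
(h/3)·[f₀ + 4f₁ + 2f₂ + 4f₃ + f₄] = 0.333333·(-176) = -58.6667.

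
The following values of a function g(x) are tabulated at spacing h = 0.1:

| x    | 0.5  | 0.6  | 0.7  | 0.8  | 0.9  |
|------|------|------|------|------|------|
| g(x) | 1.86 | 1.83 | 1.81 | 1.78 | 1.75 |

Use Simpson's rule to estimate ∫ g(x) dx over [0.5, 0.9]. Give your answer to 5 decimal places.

0.72233

h = 0.1, n = 4.
(h/3)·[y₀ + 4y₁ + 2y₂ + 4y₃ + y₄] = 0.033333·(21.67) = 0.72233.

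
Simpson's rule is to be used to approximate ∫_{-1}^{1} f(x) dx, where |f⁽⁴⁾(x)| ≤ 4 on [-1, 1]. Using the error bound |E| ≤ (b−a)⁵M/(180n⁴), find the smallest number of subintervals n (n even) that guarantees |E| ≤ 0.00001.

Need 128/(180n⁴) ≤ 0.00001.
n⁴ ≥ 128/(180·0.00001) = 71111.1 ⇒ n ≥ 16.3299, so the smallest even n is 18. (n must be even for Simpson's rule.)

18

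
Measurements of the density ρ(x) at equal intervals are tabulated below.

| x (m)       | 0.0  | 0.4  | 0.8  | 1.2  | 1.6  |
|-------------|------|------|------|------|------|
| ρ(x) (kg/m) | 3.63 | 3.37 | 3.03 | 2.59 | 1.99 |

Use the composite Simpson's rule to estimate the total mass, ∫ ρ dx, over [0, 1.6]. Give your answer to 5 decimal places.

4.73600

h = 0.4, n = 4.
(h/3)·[y₀ + 4y₁ + 2y₂ + 4y₃ + y₄] = 0.133333·(35.52) = 4.73600.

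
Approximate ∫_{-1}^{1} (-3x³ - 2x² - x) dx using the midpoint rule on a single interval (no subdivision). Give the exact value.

M = (b−a)·f(0) = 2·(0) = 0.

0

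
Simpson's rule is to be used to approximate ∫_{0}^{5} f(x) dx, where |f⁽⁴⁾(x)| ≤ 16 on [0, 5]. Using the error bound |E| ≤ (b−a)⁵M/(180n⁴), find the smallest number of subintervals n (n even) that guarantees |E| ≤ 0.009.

Need 50000/(180n⁴) ≤ 0.009.
n⁴ ≥ 50000/(180·0.009) = 30864.2 ⇒ n ≥ 13.2545, so the smallest even n is 14. (n must be even for Simpson's rule.)

14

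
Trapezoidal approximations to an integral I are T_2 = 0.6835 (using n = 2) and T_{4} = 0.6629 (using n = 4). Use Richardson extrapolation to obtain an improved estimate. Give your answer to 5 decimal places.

0.65603

R = (4·T_{4} − T_2) / 3 = (4·0.6629 − 0.6835)/3 = (1.9681)/3 = 0.65603.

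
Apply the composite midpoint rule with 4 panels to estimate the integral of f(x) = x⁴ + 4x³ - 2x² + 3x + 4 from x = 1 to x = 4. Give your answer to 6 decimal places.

h = (4 − 1)/4 = 0.75.
Midpoints m₁,…,m₄ = 1.375, 2.125, 2.875, 3.625.
f(m₁)=18.316650390625, f(m₂)=60.117431640625, f(m₃)=159.468994140625, f(m₄)=351.808837890625.
h·[f(m₁) + f(m₂) + f(m₃) + f(m₄)] = 0.75·(589.7119140625) = 442.283936.

442.283936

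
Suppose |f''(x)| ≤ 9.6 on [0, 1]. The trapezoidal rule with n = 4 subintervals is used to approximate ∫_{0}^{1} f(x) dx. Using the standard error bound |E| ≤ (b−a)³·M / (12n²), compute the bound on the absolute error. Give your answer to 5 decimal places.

0.05000

|E| ≤ (1)³·9.6 / (12·4²) = 9.6/192 = 0.05000.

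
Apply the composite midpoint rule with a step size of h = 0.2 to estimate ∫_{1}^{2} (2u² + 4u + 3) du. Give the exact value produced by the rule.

h = (2 − 1)/5 = 0.2.
Midpoints m₁,…,m₅ = 1.1, 1.3, 1.5, 1.7, 1.9.
f(m₁)=9.82, f(m₂)=11.58, f(m₃)=13.5, f(m₄)=15.58, f(m₅)=17.82.
h·[f(m₁) + f(m₂) + f(m₃) + f(m₄) + f(m₅)] = 0.2·(68.3) = 13.66.

13.66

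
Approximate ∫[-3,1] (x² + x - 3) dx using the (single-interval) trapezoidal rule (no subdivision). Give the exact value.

T = (b−a)/2 · [f(-3) + f(1)] = 2·[3 + (-1)] = 4.

4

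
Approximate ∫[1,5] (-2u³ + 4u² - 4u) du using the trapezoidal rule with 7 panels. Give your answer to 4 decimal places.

-197.7143

h = (5 − 1)/7 = 0.571429.
Nodes u₀,…,u₇ = 1, 1.571429, 2.142857, 2.714286, 3.285714, 3.857143, 4.428571, 5.
f(u) = -2u³ + 4u² - 4u: f₀=-2, f₁=-4.169096, f₂=-9.883382, f₃=-21.381924, f₄=-40.903790, f₅=-70.688047, f₆=-112.973761, f₇=-170.
(h/2)·[f₀ + 2f₁ + 2f₂ + 2f₃ + 2f₄ + 2f₅ + 2f₆ + f₇] = 0.285714·(-692) = -197.7143.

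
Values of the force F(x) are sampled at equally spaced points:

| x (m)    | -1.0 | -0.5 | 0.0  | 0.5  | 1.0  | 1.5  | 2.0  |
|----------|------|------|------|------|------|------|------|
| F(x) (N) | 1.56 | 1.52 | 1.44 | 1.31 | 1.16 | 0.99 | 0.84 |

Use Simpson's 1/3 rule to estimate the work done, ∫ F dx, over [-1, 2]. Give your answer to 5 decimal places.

h = 0.5, n = 6.
(h/3)·[y₀ + 4y₁ + 2y₂ + 4y₃ + 2y₄ + 4y₅ + y₆] = 0.166667·(22.88) = 3.81333.

3.81333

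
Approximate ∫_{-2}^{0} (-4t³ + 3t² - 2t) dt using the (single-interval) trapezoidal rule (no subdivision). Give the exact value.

T = (b−a)/2 · [f(-2) + f(0)] = 1·[48 + 0] = 48.

48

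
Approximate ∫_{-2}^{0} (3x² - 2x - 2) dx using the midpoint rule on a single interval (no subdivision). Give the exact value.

M = (b−a)·f(-1) = 2·(3) = 6.

6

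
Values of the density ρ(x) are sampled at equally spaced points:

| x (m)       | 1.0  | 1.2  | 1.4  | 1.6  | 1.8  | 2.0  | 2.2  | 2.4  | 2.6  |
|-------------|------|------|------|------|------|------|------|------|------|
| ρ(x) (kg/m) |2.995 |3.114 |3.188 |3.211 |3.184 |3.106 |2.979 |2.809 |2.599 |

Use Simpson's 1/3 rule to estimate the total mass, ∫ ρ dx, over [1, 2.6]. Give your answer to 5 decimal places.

h = 0.2, n = 8.
(h/3)·[y₀ + 4y₁ + 2y₂ + 4y₃ + 2y₄ + 4y₅ + 2y₆ + 4y₇ + y₈] = 0.066667·(73.256) = 4.88373.

4.88373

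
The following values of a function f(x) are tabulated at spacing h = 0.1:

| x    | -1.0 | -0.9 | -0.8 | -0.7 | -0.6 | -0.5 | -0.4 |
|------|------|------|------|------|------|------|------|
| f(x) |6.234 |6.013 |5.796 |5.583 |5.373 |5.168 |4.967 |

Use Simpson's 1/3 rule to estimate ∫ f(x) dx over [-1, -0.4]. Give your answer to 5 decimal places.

3.35317

h = 0.1, n = 6.
(h/3)·[y₀ + 4y₁ + 2y₂ + 4y₃ + 2y₄ + 4y₅ + y₆] = 0.033333·(100.595) = 3.35317.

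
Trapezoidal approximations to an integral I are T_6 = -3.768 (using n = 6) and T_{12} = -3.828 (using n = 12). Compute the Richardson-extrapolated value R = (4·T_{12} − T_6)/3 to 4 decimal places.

R = (4·T_{12} − T_6) / 3 = (4·(-3.828) − (-3.768))/3 = (-11.544)/3 = -3.8480.

-3.8480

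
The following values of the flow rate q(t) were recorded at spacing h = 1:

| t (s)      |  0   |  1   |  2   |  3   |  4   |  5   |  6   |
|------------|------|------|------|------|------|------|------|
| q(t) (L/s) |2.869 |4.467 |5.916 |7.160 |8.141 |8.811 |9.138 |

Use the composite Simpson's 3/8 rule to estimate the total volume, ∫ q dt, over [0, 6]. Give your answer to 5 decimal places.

40.62450

h = 1, n = 6.
(3h/8)·[y₀ + 3y₁ + 3y₂ + 2y₃ + 3y₄ + 3y₅ + y₆] = 0.375·(108.332) = 40.62450.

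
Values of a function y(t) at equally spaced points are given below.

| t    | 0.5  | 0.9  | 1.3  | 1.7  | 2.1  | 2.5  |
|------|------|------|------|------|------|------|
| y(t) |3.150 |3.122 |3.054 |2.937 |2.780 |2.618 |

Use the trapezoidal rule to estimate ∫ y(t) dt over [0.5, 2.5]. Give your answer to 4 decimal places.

h = 0.4, n = 5.
(h/2)·[y₀ + 2y₁ + 2y₂ + 2y₃ + 2y₄ + y₅] = 0.2·(29.554) = 5.9108.

5.9108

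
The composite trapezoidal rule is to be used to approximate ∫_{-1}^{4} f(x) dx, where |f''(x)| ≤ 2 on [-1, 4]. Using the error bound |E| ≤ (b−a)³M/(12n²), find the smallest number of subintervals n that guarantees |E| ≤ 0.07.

Need 250/(12n²) ≤ 0.07.
n² ≥ 250/(12·0.07) = 297.619 ⇒ n ≥ 17.2516, so the smallest n is 18.

18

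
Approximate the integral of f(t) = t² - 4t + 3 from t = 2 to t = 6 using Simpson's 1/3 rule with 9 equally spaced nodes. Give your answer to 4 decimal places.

17.3333

h = (6 − 2)/8 = 0.5.
Nodes t₀,…,t₈ = 2, 2.5, 3, 3.5, 4, 4.5, 5, 5.5, 6.
f(t) = t² - 4t + 3: f₀=-1, f₁=-0.75, f₂=0, f₃=1.25, f₄=3, f₅=5.25, f₆=8, f₇=11.25, f₈=15.
(h/3)·[f₀ + 4f₁ + 2f₂ + 4f₃ + 2f₄ + 4f₅ + 2f₆ + 4f₇ + f₈] = 0.166667·(104) = 17.3333.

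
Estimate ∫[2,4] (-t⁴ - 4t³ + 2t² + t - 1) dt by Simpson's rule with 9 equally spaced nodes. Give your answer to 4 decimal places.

h = (4 − 2)/8 = 0.25.
Nodes t₀,…,t₈ = 2, 2.25, 2.5, 2.75, 3, 3.25, 3.5, 3.75, 4.
f(t) = -t⁴ - 4t³ + 2t² + t - 1: f₀=-39, f₁=-59.81640625, f₂=-87.5625, f₃=-123.50390625, f₄=-169, f₅=-225.50390625, f₆=-294.5625, f₇=-377.81640625, f₈=-477.
(h/3)·[f₀ + 4f₁ + 2f₂ + 4f₃ + 2f₄ + 4f₅ + 2f₆ + 4f₇ + f₈] = 0.083333·(-4764.8125) = -397.0677.

-397.0677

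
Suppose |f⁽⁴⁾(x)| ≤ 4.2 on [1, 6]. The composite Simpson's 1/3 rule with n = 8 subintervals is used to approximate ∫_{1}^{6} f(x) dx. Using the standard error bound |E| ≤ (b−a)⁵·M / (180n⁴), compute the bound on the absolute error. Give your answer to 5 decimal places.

|E| ≤ (5)⁵·4.2 / (180·8⁴) = 13125/737280 = 0.01780.

0.01780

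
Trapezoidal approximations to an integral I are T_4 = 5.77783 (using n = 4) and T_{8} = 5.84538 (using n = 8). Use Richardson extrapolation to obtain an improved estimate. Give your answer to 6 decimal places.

R = (4·T_{8} − T_4) / 3 = (4·5.84538 − 5.77783)/3 = (17.60369)/3 = 5.867897.

5.867897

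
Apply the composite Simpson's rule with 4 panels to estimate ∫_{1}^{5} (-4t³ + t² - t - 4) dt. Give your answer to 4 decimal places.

h = (5 − 1)/4 = 1.
Nodes t₀,…,t₄ = 1, 2, 3, 4, 5.
f(t) = -4t³ + t² - t - 4: f₀=-8, f₁=-34, f₂=-106, f₃=-248, f₄=-484.
(h/3)·[f₀ + 4f₁ + 2f₂ + 4f₃ + f₄] = 0.333333·(-1832) = -610.6667.

-610.6667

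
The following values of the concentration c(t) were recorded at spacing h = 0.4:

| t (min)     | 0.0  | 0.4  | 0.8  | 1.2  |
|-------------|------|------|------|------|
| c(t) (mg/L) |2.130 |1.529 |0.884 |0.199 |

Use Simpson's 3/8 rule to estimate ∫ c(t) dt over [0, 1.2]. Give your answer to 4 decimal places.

h = 0.4, n = 3.
(3h/8)·[y₀ + 3y₁ + 3y₂ + y₃] = 0.15·(9.568) = 1.4352.

1.4352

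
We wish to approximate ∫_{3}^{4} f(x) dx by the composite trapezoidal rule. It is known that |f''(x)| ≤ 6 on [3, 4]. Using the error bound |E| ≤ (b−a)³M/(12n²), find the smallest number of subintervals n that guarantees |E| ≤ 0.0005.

Need 6/(12n²) ≤ 0.0005.
n² ≥ 6/(12·0.0005) = 1000 ⇒ n ≥ 31.6228, so the smallest n is 32.

32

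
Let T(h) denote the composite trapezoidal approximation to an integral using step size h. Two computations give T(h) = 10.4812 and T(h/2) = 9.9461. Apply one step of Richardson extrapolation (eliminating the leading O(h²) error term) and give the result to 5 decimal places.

R = (4·T(h/2) − T(h)) / 3 = (4·9.9461 − 10.4812)/3 = (29.3032)/3 = 9.76773.

9.76773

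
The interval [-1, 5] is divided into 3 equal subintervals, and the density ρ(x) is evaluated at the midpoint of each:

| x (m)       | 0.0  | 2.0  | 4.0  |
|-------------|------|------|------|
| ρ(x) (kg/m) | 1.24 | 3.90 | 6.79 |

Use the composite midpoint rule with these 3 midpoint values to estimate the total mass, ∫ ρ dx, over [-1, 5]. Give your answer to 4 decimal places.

h = 2, n = 3.
h·[y(m₁) + y(m₂) + y(m₃)] = 2·(11.93) = 23.8600.

23.8600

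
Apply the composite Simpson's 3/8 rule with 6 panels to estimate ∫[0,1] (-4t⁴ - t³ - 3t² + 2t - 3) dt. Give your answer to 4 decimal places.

h = (1 − 0)/6 = 0.166667.
Nodes t₀,…,t₆ = 0, 0.166667, 0.333333, 0.5, 0.666667, 0.833333, 1.
f(t) = -4t⁴ - t³ - 3t² + 2t - 3: f₀=-3, f₁=-2.757716, f₂=-2.753086, f₃=-3.125, f₄=-4.086420, f₅=-5.924383, f₆=-9.
(3h/8)·[f₀ + 3f₁ + 3f₂ + 2f₃ + 3f₄ + 3f₅ + f₆] = 0.0625·(-64.814815) = -4.0509.

-4.0509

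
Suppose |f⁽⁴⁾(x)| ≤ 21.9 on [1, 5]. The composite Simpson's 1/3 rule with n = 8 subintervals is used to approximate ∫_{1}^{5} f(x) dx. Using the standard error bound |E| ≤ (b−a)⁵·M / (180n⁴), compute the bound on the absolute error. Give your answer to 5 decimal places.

|E| ≤ (4)⁵·21.9 / (180·8⁴) = 22425.6/737280 = 0.03042.

0.03042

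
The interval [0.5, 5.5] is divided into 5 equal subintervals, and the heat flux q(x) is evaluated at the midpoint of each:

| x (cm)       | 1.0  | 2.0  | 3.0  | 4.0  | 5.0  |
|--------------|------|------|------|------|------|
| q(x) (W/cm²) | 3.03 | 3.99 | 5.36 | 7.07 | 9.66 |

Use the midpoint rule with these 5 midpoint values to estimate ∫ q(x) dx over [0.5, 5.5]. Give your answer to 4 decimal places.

h = 1, n = 5.
h·[y(m₁) + y(m₂) + y(m₃) + y(m₄) + y(m₅)] = 1·(29.11) = 29.1100.

29.1100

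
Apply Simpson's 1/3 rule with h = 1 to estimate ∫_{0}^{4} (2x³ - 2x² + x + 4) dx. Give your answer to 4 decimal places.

109.3333

h = (4 − 0)/4 = 1.
Nodes x₀,…,x₄ = 0, 1, 2, 3, 4.
f(x) = 2x³ - 2x² + x + 4: f₀=4, f₁=5, f₂=14, f₃=43, f₄=104.
(h/3)·[f₀ + 4f₁ + 2f₂ + 4f₃ + f₄] = 0.333333·(328) = 109.3333.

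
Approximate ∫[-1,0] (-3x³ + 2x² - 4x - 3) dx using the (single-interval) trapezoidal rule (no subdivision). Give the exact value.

1.5

T = (b−a)/2 · [f(-1) + f(0)] = 0.5·[6 + (-3)] = 1.5.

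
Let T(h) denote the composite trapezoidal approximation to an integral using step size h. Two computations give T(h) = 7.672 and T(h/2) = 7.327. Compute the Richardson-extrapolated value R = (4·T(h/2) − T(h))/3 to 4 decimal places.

R = (4·T(h/2) − T(h)) / 3 = (4·7.327 − 7.672)/3 = (21.636)/3 = 7.2120.

7.2120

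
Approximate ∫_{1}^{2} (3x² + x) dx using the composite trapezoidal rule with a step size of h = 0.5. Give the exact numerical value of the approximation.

h = (2 − 1)/2 = 0.5.
Nodes x₀,…,x₂ = 1, 1.5, 2.
f(x) = 3x² + x: f₀=4, f₁=8.25, f₂=14.
(h/2)·[f₀ + 2f₁ + f₂] = 0.25·(34.5) = 8.625.

8.625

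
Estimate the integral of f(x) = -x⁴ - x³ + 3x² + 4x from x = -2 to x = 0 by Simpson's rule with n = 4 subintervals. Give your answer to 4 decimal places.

-2.4167

h = (0 − (-2))/4 = 0.5.
Nodes x₀,…,x₄ = -2, -1.5, -1, -0.5, 0.
f(x) = -x⁴ - x³ + 3x² + 4x: f₀=-4, f₁=-0.9375, f₂=-1, f₃=-1.1875, f₄=0.
(h/3)·[f₀ + 4f₁ + 2f₂ + 4f₃ + f₄] = 0.166667·(-14.5) = -2.4167.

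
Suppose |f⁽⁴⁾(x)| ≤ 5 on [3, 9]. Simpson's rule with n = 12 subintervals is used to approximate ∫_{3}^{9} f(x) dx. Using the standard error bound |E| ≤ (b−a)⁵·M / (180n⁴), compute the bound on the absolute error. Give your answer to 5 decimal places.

|E| ≤ (6)⁵·5 / (180·12⁴) = 38880/3732480 = 0.01042.

0.01042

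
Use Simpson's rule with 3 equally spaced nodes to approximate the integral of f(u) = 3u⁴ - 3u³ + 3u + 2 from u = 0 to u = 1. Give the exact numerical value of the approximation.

h = (1 − 0)/2 = 0.5.
Nodes u₀,…,u₂ = 0, 0.5, 1.
f(u) = 3u⁴ - 3u³ + 3u + 2: f₀=2, f₁=3.3125, f₂=5.
(h/3)·[f₀ + 4f₁ + f₂] = 0.166667·(20.25) = 3.375.

3.375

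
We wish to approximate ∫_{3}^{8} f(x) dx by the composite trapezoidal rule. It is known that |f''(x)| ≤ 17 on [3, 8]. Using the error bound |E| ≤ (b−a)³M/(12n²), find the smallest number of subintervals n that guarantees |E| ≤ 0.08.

Need 2125/(12n²) ≤ 0.08.
n² ≥ 2125/(12·0.08) = 2213.54 ⇒ n ≥ 47.0483, so the smallest n is 48.

48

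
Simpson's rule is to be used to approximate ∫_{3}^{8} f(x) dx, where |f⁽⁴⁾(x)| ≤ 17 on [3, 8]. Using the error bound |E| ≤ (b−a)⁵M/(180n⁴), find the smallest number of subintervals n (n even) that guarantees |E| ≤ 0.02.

12

Need 53125/(180n⁴) ≤ 0.02.
n⁴ ≥ 53125/(180·0.02) = 14756.9 ⇒ n ≥ 11.0217, so the smallest even n is 12. (n must be even for Simpson's rule.)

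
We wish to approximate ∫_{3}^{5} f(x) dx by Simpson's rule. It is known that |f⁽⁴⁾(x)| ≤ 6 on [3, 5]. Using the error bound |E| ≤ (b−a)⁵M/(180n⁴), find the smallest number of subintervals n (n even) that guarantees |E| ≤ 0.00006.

12

Need 192/(180n⁴) ≤ 0.00006.
n⁴ ≥ 192/(180·0.00006) = 17777.8 ⇒ n ≥ 11.5470, so the smallest even n is 12. (n must be even for Simpson's rule.)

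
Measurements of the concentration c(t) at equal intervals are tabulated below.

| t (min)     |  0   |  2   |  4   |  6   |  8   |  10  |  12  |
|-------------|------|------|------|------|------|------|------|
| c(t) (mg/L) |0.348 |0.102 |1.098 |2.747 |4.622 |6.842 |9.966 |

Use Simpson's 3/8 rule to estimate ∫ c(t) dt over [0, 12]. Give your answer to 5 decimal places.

h = 2, n = 6.
(3h/8)·[y₀ + 3y₁ + 3y₂ + 2y₃ + 3y₄ + 3y₅ + y₆] = 0.75·(53.800) = 40.35000.

40.35000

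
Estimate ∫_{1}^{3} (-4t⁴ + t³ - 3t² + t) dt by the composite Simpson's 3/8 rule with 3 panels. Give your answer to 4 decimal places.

-196.0741

h = (3 − 1)/3 = 0.666667.
Nodes t₀,…,t₃ = 1, 1.666667, 2.333333, 3.
f(t) = -4t⁴ + t³ - 3t² + t: f₀=-5, f₁=-32.901235, f₂=-119.864198, f₃=-321.
(3h/8)·[f₀ + 3f₁ + 3f₂ + f₃] = 0.25·(-784.296296) = -196.0741.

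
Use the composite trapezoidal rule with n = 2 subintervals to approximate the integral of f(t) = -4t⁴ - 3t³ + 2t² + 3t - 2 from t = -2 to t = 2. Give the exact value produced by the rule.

-120

h = (2 − (-2))/2 = 2.
Nodes t₀,…,t₂ = -2, 0, 2.
f(t) = -4t⁴ - 3t³ + 2t² + 3t - 2: f₀=-40, f₁=-2, f₂=-76.
(h/2)·[f₀ + 2f₁ + f₂] = 1·(-120) = -120.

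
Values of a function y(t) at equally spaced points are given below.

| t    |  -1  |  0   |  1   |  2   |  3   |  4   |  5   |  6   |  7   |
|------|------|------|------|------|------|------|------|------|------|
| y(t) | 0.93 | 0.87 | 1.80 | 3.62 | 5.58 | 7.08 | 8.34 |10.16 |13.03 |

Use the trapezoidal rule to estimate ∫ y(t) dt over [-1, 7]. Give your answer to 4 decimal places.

44.4300

h = 1, n = 8.
(h/2)·[y₀ + 2y₁ + 2y₂ + 2y₃ + 2y₄ + 2y₅ + 2y₆ + 2y₇ + y₈] = 0.5·(88.86) = 44.4300.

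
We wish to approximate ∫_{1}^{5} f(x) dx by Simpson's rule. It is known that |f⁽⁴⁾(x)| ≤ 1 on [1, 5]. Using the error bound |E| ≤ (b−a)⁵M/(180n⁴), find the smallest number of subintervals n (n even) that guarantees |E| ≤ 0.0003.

Need 1024/(180n⁴) ≤ 0.0003.
n⁴ ≥ 1024/(180·0.0003) = 18963 ⇒ n ≥ 11.7348, so the smallest even n is 12. (n must be even for Simpson's rule.)

12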